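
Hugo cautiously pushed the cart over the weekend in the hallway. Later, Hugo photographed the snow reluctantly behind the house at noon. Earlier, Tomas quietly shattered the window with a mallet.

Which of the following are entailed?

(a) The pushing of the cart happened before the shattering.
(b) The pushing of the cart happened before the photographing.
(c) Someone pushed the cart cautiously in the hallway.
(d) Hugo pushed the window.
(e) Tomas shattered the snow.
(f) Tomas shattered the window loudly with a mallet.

(b), (c)

(a) Not entailed — the narrative doesn't order the pushing relative to the shattering.
(b) Entailed — the narrative places the pushing before the photographing.
(c) Entailed — every conjunct here is already in the original pushing event.
(d) Not entailed — Hugo pushed the cart, not the window; the window belongs to the shattering event.
(e) Not entailed — Tomas shattered the window, not the snow; the snow belongs to the photographing event.
(f) Not entailed — 'loudly' adds a manner not in (and inconsistent with) the original.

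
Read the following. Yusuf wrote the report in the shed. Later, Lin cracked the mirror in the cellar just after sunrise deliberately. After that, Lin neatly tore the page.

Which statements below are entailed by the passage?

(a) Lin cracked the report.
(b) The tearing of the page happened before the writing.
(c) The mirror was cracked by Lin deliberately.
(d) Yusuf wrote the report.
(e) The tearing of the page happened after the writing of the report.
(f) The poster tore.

(c), (d), (e)

(a) Not entailed — Lin cracked the mirror, not the report; the report belongs to the writing event.
(b) Not entailed — the narrative places the writing before the tearing, not after.
(c) Entailed — this follows by dropping conjuncts from the cracking event's description.
(d) Entailed — dropping 'in the shed' leaves a sub-description the original still satisfies.
(e) Entailed — the narrative places the writing before the tearing.
(f) Not entailed — the page is what tore, not the poster.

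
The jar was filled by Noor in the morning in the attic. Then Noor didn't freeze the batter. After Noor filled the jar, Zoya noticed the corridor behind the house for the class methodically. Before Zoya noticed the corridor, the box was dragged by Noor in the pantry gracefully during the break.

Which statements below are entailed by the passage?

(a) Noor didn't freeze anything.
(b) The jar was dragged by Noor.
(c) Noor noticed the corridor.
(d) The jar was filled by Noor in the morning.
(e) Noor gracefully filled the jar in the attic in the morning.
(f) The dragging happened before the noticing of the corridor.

(a) Not entailed — the original only denies this specific event; Noor may have frozen something else.
(b) Not entailed — Noor dragged the box, not the jar; the jar belongs to the filling event.
(c) Not entailed — the passage has Zoya noticing the corridor, not Noor.
(d) Entailed — dropping 'in the attic' leaves a sub-description the original still satisfies.
(e) Not entailed — 'gracefully' adds information not in the original event.
(f) Entailed — the narrative places the dragging before the noticing.

(d), (f)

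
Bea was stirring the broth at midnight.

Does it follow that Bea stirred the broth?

'stir' is atelic; if Bea was stirring the broth, then Bea stirred the broth (for some time).

yes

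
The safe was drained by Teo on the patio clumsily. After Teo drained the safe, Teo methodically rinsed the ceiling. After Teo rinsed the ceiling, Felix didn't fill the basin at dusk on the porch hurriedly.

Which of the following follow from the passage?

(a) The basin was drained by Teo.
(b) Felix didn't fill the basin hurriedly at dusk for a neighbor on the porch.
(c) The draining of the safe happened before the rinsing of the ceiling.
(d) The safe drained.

(a) Not entailed — Teo drained the safe, not the basin; the basin belongs to the filling event.
(b) Entailed — under negation, adding a further restriction is entailed: if no such filling event occurred, none occurred for a neighbor either.
(c) Entailed — the narrative places the draining before the rinsing.
(d) Entailed — 'Teo drained the safe' is causative; it entails the inchoative 'the safe drained'.

(b), (c), (d)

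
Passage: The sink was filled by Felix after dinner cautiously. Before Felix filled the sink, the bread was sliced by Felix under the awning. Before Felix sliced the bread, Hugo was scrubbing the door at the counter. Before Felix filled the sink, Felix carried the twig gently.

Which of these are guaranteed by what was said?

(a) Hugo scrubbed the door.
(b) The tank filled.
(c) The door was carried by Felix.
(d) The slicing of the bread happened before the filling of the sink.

(a), (d)

(a) Entailed — 'scrub' is an activity; 'was scrubbing' entails that some scrubbing happened, so 'scrubbed' holds.
(b) Not entailed — the sink is what filled, not the tank.
(c) Not entailed — Felix carried the twig, not the door; the door belongs to the scrubbing event.
(d) Entailed — the narrative places the slicing before the filling.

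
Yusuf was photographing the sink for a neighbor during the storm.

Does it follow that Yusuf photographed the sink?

'was photographing' is progressive; for an accomplishment like 'photograph the sink', it doesn't entail completion.

no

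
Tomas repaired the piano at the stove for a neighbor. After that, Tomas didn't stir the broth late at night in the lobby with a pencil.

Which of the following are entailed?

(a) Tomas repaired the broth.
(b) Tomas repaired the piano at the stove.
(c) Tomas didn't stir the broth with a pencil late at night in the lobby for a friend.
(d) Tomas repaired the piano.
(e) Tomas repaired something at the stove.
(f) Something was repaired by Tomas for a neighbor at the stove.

(b), (c), (d), (e), (f)

(a) Not entailed — Tomas repaired the piano, not the broth; the broth belongs to the stirring event.
(b) Entailed — the original entails any weakening of itself; this just drops 'for a neighbor'.
(c) Entailed — under negation, adding a further restriction is entailed: if no such stirring event occurred, none occurred for a friend either.
(d) Entailed — the original entails any weakening of itself; this just drops 'at the stove', 'for a neighbor'.
(e) Entailed — dropping 'for a neighbor' and generalizing the patient leaves a sub-description the original still satisfies.
(f) Entailed — this follows by dropping conjuncts from the repairing event's description.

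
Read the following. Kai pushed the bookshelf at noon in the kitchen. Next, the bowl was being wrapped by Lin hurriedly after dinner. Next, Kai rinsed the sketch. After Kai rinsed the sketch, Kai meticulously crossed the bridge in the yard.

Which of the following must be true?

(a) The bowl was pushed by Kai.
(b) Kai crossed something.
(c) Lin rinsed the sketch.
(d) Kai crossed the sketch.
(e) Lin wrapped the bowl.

(b)

(a) Not entailed — Kai pushed the bookshelf, not the bowl; the bowl belongs to the wrapping event.
(b) Entailed — this follows by dropping conjuncts from the crossing event's description.
(c) Not entailed — the passage has Kai rinsing the sketch, not Lin.
(d) Not entailed — Kai crossed the bridge, not the sketch; the sketch belongs to the rinsing event.
(e) Not entailed — 'was wrapping' is progressive on an accomplishment; it does not entail the completed 'wrapped'.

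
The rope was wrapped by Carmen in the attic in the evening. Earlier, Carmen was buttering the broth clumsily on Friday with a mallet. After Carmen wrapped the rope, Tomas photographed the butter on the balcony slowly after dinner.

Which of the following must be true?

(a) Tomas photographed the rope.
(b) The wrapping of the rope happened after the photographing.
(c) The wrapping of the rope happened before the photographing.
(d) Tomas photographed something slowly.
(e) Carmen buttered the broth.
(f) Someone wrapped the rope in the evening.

(a) Not entailed — Tomas photographed the butter, not the rope; the rope belongs to the wrapping event.
(b) Not entailed — the narrative places the wrapping before the photographing, not after.
(c) Entailed — the narrative places the wrapping before the photographing.
(d) Entailed — this follows by dropping conjuncts from the photographing event's description.
(e) Not entailed — 'was buttering' is progressive on an accomplishment; it does not entail the completed 'buttered'.
(f) Entailed — the original entails any weakening of itself; this just drops 'in the attic' and generalizes the agent.

(c), (d), (f)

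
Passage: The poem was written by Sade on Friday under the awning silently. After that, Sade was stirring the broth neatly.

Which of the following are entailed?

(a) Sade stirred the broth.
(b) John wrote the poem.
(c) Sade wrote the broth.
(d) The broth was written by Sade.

(a)

(a) Entailed — 'stir' is an activity; 'was stirring' entails that some stirring happened, so 'stirred' holds.
(b) Not entailed — the passage has Sade writing the poem, not John.
(c) Not entailed — Sade wrote the poem, not the broth; the broth belongs to the stirring event.
(d) Not entailed — Sade wrote the poem, not the broth; the broth belongs to the stirring event.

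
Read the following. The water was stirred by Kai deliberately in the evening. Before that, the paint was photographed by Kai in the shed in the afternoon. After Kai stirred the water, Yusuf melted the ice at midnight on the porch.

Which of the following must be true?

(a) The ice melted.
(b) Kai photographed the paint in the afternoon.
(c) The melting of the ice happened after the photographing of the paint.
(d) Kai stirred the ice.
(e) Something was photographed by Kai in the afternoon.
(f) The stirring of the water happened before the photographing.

(a), (b), (c), (e)

(a) Entailed — 'Yusuf melted the ice' is causative; it entails the inchoative 'the ice melted'.
(b) Entailed — dropping 'in the shed' leaves a sub-description the original still satisfies.
(c) Entailed — the narrative places the photographing before the melting.
(d) Not entailed — Kai stirred the water, not the ice; the ice belongs to the melting event.
(e) Entailed — this follows by dropping conjuncts from the photographing event's description.
(f) Not entailed — the narrative places the photographing before the stirring, not after.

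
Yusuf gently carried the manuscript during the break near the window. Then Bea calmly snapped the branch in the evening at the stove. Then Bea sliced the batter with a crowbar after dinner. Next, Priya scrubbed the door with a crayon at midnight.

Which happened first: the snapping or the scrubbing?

The connectives place the snapping before the scrubbing.

the snapping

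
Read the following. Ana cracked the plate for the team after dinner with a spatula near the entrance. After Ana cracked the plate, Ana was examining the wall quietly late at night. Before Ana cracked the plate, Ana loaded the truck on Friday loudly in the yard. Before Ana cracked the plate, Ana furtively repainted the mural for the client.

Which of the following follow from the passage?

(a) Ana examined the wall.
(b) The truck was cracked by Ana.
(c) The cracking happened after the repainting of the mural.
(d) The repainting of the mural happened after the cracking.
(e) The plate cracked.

(a), (c), (e)

(a) Entailed — 'examine' is an activity; 'was examining' entails that some examining happened, so 'examined' holds.
(b) Not entailed — Ana cracked the plate, not the truck; the truck belongs to the loading event.
(c) Entailed — the narrative places the repainting before the cracking.
(d) Not entailed — the narrative places the repainting before the cracking, not after.
(e) Entailed — 'Ana cracked the plate' is causative; it entails the inchoative 'the plate cracked'.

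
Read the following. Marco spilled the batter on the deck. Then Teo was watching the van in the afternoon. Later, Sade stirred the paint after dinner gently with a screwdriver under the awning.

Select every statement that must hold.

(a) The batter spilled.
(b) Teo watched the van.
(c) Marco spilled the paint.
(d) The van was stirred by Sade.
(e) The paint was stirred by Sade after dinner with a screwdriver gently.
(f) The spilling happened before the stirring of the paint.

(a), (b), (e), (f)

(a) Entailed — 'Marco spilled the batter' is causative; it entails the inchoative 'the batter spilled'.
(b) Entailed — 'watch' is an activity; 'was watching' entails that some watching happened, so 'watched' holds.
(c) Not entailed — Marco spilled the batter, not the paint; the paint belongs to the stirring event.
(d) Not entailed — Sade stirred the paint, not the van; the van belongs to the watching event.
(e) Entailed — every conjunct here is already in the original stirring event.
(f) Entailed — the narrative places the spilling before the stirring.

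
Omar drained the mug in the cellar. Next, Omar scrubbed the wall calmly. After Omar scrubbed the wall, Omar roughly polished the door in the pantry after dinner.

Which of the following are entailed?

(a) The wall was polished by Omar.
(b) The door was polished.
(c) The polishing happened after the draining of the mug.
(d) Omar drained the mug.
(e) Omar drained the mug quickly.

(b), (c), (d)

(a) Not entailed — Omar polished the door, not the wall; the wall belongs to the scrubbing event.
(b) Entailed — the original entails any weakening of itself; this just drops 'roughly', 'in the pantry', 'after dinner' and generalizes the agent.
(c) Entailed — the narrative places the draining before the polishing.
(d) Entailed — this follows by dropping conjuncts from the draining event's description.
(e) Not entailed — 'quickly' adds information not in the original event.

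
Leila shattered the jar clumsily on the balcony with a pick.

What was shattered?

the jar

'the jar' marks the patient of the shattering event.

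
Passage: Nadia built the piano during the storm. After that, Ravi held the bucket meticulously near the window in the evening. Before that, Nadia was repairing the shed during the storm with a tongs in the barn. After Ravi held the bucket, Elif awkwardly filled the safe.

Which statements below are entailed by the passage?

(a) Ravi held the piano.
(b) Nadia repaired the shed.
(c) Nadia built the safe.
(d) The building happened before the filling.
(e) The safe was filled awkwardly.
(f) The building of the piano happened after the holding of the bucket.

(a) Not entailed — Ravi held the bucket, not the piano; the piano belongs to the building event.
(b) Not entailed — 'was repairing' is progressive on an accomplishment; it does not entail the completed 'repaired'.
(c) Not entailed — Nadia built the piano, not the safe; the safe belongs to the filling event.
(d) Entailed — the narrative places the building before the filling.
(e) Entailed — generalizing the agent leaves a sub-description the original still satisfies.
(f) Not entailed — the narrative places the building before the holding, not after.

(d), (e)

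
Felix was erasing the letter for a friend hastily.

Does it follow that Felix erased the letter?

'was erasing' is progressive; for an accomplishment like 'erase the letter', it doesn't entail completion.

no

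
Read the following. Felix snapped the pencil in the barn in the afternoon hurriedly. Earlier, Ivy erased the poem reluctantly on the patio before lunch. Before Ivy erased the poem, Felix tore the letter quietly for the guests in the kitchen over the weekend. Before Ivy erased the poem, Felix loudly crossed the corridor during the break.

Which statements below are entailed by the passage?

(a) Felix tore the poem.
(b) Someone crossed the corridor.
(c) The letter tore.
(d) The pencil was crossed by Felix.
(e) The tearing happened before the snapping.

(b), (c), (e)

(a) Not entailed — Felix tore the letter, not the poem; the poem belongs to the erasing event.
(b) Entailed — every conjunct here is already in the original crossing event.
(c) Entailed — 'Felix tore the letter' is causative; it entails the inchoative 'the letter tore'.
(d) Not entailed — Felix crossed the corridor, not the pencil; the pencil belongs to the snapping event.
(e) Entailed — the narrative places the tearing before the snapping.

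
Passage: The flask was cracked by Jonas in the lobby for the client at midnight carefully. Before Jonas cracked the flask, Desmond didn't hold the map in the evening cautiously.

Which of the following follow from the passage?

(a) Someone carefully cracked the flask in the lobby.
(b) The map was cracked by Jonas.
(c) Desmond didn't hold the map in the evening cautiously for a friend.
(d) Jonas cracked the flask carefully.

(a) Entailed — every conjunct here is already in the original cracking event.
(b) Not entailed — Jonas cracked the flask, not the map; the map belongs to the holding event.
(c) Entailed — under negation, adding a further restriction is entailed: if no such holding event occurred, none occurred for a friend either.
(d) Entailed — every conjunct here is already in the original cracking event.

(a), (c), (d)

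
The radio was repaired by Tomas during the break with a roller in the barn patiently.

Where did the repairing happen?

'in the barn' marks the location of the repairing event.

in the barn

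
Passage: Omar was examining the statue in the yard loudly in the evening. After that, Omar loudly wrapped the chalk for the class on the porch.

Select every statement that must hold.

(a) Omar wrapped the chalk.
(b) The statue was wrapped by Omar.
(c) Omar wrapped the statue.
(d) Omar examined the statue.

(a) Entailed — the original entails any weakening of itself; this just drops 'loudly', 'on the porch', 'for the class'.
(b) Not entailed — Omar wrapped the chalk, not the statue; the statue belongs to the examining event.
(c) Not entailed — Omar wrapped the chalk, not the statue; the statue belongs to the examining event.
(d) Entailed — 'examine' is an activity; 'was examining' entails that some examining happened, so 'examined' holds.

(a), (d)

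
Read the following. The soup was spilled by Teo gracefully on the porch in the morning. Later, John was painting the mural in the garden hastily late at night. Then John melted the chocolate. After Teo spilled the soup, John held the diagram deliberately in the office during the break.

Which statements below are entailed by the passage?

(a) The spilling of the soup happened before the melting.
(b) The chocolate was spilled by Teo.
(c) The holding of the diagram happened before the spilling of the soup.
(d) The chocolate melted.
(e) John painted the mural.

(a), (d)

(a) Entailed — the narrative places the spilling before the melting.
(b) Not entailed — Teo spilled the soup, not the chocolate; the chocolate belongs to the melting event.
(c) Not entailed — the narrative places the spilling before the holding, not after.
(d) Entailed — 'John melted the chocolate' is causative; it entails the inchoative 'the chocolate melted'.
(e) Not entailed — 'was painting' is progressive on an accomplishment; it does not entail the completed 'painted'.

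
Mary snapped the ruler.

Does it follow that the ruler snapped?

'Mary snapped the ruler' is the causative; it entails the inchoative 'the ruler snapped'.

yes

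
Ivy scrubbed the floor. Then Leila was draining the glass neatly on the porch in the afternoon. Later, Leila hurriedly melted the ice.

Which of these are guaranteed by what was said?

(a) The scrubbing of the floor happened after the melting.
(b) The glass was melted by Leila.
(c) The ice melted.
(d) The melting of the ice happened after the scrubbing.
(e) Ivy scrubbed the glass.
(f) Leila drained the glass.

(c), (d)

(a) Not entailed — the narrative places the scrubbing before the melting, not after.
(b) Not entailed — Leila melted the ice, not the glass; the glass belongs to the draining event.
(c) Entailed — 'Leila melted the ice' is causative; it entails the inchoative 'the ice melted'.
(d) Entailed — the narrative places the scrubbing before the melting.
(e) Not entailed — Ivy scrubbed the floor, not the glass; the glass belongs to the draining event.
(f) Not entailed — 'was draining' is progressive on an accomplishment; it does not entail the completed 'drained'.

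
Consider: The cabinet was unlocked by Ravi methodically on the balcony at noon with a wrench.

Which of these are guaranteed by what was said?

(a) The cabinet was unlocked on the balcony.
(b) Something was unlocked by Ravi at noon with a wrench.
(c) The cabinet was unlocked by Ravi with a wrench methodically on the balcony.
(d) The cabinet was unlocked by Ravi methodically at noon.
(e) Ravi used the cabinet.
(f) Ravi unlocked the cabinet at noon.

(a), (b), (c), (d), (f)

(a) Entailed — every conjunct here is already in the original unlocking event.
(b) Entailed — every conjunct here is already in the original unlocking event.
(c) Entailed — this follows by dropping conjuncts from the unlocking event's description.
(d) Entailed — the original entails any weakening of itself; this just drops 'on the balcony', 'with a wrench'.
(e) Not entailed — the cabinet is the patient, not an instrument — Ravi used a wrench.
(f) Entailed — every conjunct here is already in the original unlocking event.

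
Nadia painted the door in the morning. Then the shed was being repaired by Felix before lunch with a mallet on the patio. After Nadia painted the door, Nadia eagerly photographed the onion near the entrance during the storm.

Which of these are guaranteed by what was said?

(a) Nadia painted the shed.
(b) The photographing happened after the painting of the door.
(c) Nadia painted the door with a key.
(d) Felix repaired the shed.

(b)

(a) Not entailed — Nadia painted the door, not the shed; the shed belongs to the repairing event.
(b) Entailed — the narrative places the painting before the photographing.
(c) Not entailed — 'with a key' adds information not in the original event.
(d) Not entailed — 'was repairing' is progressive on an accomplishment; it does not entail the completed 'repaired'.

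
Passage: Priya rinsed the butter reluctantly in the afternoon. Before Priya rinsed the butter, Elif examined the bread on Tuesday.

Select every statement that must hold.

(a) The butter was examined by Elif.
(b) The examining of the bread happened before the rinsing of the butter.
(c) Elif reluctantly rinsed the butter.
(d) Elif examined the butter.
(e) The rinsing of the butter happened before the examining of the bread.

(b)

(a) Not entailed — Elif examined the bread, not the butter; the butter belongs to the rinsing event.
(b) Entailed — the narrative places the examining before the rinsing.
(c) Not entailed — the passage has Priya rinsing the butter, not Elif.
(d) Not entailed — Elif examined the bread, not the butter; the butter belongs to the rinsing event.
(e) Not entailed — the narrative places the examining before the rinsing, not after.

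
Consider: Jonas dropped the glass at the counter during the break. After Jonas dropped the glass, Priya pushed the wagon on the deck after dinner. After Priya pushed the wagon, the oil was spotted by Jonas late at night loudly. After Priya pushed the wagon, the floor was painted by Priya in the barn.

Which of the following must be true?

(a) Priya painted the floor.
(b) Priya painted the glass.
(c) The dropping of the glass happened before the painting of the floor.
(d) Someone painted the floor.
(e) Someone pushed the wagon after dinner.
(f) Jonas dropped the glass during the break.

(a) Entailed — the original entails any weakening of itself; this just drops 'in the barn'.
(b) Not entailed — Priya painted the floor, not the glass; the glass belongs to the dropping event.
(c) Entailed — the narrative places the dropping before the painting.
(d) Entailed — this follows by dropping conjuncts from the painting event's description.
(e) Entailed — dropping 'on the deck' and generalizing the agent leaves a sub-description the original still satisfies.
(f) Entailed — the original entails any weakening of itself; this just drops 'at the counter'.

(a), (c), (d), (e), (f)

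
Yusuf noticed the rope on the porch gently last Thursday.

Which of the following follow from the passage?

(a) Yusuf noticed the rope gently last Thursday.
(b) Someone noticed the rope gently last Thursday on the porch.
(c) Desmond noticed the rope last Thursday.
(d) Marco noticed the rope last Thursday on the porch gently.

(a), (b)

(a) Entailed — every conjunct here is already in the original noticing event.
(b) Entailed — the original entails any weakening of itself; this just generalizes the agent.
(c) Not entailed — the passage has Yusuf noticing the rope, not Desmond.
(d) Not entailed — the passage has Yusuf noticing the rope, not Marco.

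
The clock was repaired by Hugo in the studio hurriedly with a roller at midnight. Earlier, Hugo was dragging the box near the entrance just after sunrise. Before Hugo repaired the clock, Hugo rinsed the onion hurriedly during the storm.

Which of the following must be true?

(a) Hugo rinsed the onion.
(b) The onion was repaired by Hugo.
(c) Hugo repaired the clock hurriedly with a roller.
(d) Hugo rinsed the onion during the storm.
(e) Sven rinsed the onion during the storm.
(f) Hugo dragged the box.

(a), (c), (d), (f)

(a) Entailed — dropping 'hurriedly', 'during the storm' leaves a sub-description the original still satisfies.
(b) Not entailed — Hugo repaired the clock, not the onion; the onion belongs to the rinsing event.
(c) Entailed — this follows by dropping conjuncts from the repairing event's description.
(d) Entailed — every conjunct here is already in the original rinsing event.
(e) Not entailed — the passage has Hugo rinsing the onion, not Sven.
(f) Entailed — 'drag' is an activity; 'was dragging' entails that some dragging happened, so 'dragged' holds.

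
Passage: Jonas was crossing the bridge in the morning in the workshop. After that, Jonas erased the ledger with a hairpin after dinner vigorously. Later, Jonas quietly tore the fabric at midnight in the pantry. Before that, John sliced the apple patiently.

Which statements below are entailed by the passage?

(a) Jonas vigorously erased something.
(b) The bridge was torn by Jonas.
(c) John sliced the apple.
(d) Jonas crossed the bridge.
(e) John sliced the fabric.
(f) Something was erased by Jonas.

(a), (c), (f)

(a) Entailed — dropping 'with a hairpin', 'after dinner' and generalizing the patient leaves a sub-description the original still satisfies.
(b) Not entailed — Jonas tore the fabric, not the bridge; the bridge belongs to the crossing event.
(c) Entailed — dropping 'patiently' leaves a sub-description the original still satisfies.
(d) Not entailed — 'was crossing' is progressive on an accomplishment; it does not entail the completed 'crossed'.
(e) Not entailed — John sliced the apple, not the fabric; the fabric belongs to the tearing event.
(f) Entailed — every conjunct here is already in the original erasing event.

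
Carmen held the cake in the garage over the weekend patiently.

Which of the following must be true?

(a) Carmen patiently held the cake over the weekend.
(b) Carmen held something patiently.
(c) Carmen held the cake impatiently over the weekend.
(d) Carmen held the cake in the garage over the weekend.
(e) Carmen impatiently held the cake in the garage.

(a), (b), (d)

(a) Entailed — the original entails any weakening of itself; this just drops 'in the garage'.
(b) Entailed — the original entails any weakening of itself; this just drops 'in the garage', 'over the weekend' and generalizes the patient.
(c) Not entailed — 'impatiently' adds a manner not in (and inconsistent with) the original.
(d) Entailed — dropping 'patiently' leaves a sub-description the original still satisfies.
(e) Not entailed — 'impatiently' adds a manner not in (and inconsistent with) the original.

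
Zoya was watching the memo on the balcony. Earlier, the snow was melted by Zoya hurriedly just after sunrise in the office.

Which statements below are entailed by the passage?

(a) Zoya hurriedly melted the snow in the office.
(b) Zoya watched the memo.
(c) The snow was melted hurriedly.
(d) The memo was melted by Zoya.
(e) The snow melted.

(a) Entailed — every conjunct here is already in the original melting event.
(b) Entailed — 'watch' is an activity; 'was watching' entails that some watching happened, so 'watched' holds.
(c) Entailed — the original entails any weakening of itself; this just drops 'just after sunrise', 'in the office' and generalizes the agent.
(d) Not entailed — Zoya melted the snow, not the memo; the memo belongs to the watching event.
(e) Entailed — 'Zoya melted the snow' is causative; it entails the inchoative 'the snow melted'.

(a), (b), (c), (e)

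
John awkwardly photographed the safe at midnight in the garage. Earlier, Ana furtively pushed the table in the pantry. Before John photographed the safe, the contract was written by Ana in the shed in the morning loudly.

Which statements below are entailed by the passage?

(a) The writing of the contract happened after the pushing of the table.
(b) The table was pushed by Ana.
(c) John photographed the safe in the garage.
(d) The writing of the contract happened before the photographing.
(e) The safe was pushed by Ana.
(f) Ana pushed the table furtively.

(a) Not entailed — the narrative doesn't order the pushing relative to the writing.
(b) Entailed — every conjunct here is already in the original pushing event.
(c) Entailed — the original entails any weakening of itself; this just drops 'at midnight', 'awkwardly'.
(d) Entailed — the narrative places the writing before the photographing.
(e) Not entailed — Ana pushed the table, not the safe; the safe belongs to the photographing event.
(f) Entailed — the original entails any weakening of itself; this just drops 'in the pantry'.

(b), (c), (d), (f)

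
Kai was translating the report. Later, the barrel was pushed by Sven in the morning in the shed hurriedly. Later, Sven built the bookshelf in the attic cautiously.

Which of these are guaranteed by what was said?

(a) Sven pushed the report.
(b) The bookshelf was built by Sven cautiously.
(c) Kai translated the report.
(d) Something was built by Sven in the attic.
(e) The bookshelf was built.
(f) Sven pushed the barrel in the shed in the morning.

(a) Not entailed — Sven pushed the barrel, not the report; the report belongs to the translating event.
(b) Entailed — dropping 'in the attic' leaves a sub-description the original still satisfies.
(c) Not entailed — 'was translating' is progressive on an accomplishment; it does not entail the completed 'translated'.
(d) Entailed — this follows by dropping conjuncts from the building event's description.
(e) Entailed — the original entails any weakening of itself; this just drops 'cautiously', 'in the attic' and generalizes the agent.
(f) Entailed — dropping 'hurriedly' leaves a sub-description the original still satisfies.

(b), (d), (e), (f)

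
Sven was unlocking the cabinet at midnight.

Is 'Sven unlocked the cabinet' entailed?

'was unlocking' is progressive; for an accomplishment like 'unlock the cabinet', it doesn't entail completion.

no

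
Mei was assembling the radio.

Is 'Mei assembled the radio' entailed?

'was assembling' is progressive; for an accomplishment like 'assemble the radio', it doesn't entail completion.

no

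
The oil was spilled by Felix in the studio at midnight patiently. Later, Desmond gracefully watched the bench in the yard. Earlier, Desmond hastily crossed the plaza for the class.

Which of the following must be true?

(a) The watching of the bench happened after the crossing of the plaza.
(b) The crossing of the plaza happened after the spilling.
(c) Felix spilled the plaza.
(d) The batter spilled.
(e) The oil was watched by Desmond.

(a)

(a) Entailed — the narrative places the crossing before the watching.
(b) Not entailed — the narrative doesn't order the spilling relative to the crossing.
(c) Not entailed — Felix spilled the oil, not the plaza; the plaza belongs to the crossing event.
(d) Not entailed — the oil is what spilled, not the batter.
(e) Not entailed — Desmond watched the bench, not the oil; the oil belongs to the spilling event.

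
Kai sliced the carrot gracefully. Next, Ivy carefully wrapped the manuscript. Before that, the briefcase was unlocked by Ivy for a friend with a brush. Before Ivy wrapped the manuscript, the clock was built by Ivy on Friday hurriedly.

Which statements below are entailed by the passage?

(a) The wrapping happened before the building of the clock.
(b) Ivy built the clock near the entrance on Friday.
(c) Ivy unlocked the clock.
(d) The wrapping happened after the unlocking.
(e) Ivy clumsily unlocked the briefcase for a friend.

(d)

(a) Not entailed — the narrative places the building before the wrapping, not after.
(b) Not entailed — 'near the entrance' adds information not in the original event.
(c) Not entailed — Ivy unlocked the briefcase, not the clock; the clock belongs to the building event.
(d) Entailed — the narrative places the unlocking before the wrapping.
(e) Not entailed — 'clumsily' adds information not in the original event.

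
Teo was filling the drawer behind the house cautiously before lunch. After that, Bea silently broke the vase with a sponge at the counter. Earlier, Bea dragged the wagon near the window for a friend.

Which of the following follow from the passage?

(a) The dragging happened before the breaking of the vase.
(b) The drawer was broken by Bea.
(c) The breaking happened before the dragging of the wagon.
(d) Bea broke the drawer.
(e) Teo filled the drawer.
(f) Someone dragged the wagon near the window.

(a) Entailed — the narrative places the dragging before the breaking.
(b) Not entailed — Bea broke the vase, not the drawer; the drawer belongs to the filling event.
(c) Not entailed — the narrative places the dragging before the breaking, not after.
(d) Not entailed — Bea broke the vase, not the drawer; the drawer belongs to the filling event.
(e) Not entailed — 'was filling' is progressive on an accomplishment; it does not entail the completed 'filled'.
(f) Entailed — the original entails any weakening of itself; this just drops 'for a friend' and generalizes the agent.

(a), (f)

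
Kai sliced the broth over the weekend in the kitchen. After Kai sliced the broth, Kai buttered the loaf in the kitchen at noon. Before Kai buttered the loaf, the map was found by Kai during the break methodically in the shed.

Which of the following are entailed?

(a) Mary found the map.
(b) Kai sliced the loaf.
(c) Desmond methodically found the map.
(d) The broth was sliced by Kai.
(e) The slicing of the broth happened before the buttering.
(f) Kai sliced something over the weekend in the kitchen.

(d), (e), (f)

(a) Not entailed — the passage has Kai finding the map, not Mary.
(b) Not entailed — Kai sliced the broth, not the loaf; the loaf belongs to the buttering event.
(c) Not entailed — the passage has Kai finding the map, not Desmond.
(d) Entailed — the original entails any weakening of itself; this just drops 'over the weekend', 'in the kitchen'.
(e) Entailed — the narrative places the slicing before the buttering.
(f) Entailed — the original entails any weakening of itself; this just generalizes the patient.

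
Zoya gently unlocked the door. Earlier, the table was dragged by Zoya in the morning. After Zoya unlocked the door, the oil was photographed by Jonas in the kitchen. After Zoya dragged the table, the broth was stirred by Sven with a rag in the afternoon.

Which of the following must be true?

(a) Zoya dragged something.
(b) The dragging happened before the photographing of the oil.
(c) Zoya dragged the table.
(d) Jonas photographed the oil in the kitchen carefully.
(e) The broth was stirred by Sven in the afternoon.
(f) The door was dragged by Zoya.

(a) Entailed — this follows by dropping conjuncts from the dragging event's description.
(b) Entailed — the narrative places the dragging before the photographing.
(c) Entailed — dropping 'in the morning' leaves a sub-description the original still satisfies.
(d) Not entailed — 'carefully' adds information not in the original event.
(e) Entailed — the original entails any weakening of itself; this just drops 'with a rag'.
(f) Not entailed — Zoya dragged the table, not the door; the door belongs to the unlocking event.

(a), (b), (c), (e)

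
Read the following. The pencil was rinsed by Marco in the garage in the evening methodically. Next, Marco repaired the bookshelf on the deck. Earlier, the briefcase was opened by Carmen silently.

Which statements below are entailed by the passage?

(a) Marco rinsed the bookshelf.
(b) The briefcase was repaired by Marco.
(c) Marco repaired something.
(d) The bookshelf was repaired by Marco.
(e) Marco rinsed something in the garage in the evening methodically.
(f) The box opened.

(a) Not entailed — Marco rinsed the pencil, not the bookshelf; the bookshelf belongs to the repairing event.
(b) Not entailed — Marco repaired the bookshelf, not the briefcase; the briefcase belongs to the opening event.
(c) Entailed — this follows by dropping conjuncts from the repairing event's description.
(d) Entailed — dropping 'on the deck' leaves a sub-description the original still satisfies.
(e) Entailed — generalizing the patient leaves a sub-description the original still satisfies.
(f) Not entailed — the briefcase is what opened, not the box.

(c), (d), (e)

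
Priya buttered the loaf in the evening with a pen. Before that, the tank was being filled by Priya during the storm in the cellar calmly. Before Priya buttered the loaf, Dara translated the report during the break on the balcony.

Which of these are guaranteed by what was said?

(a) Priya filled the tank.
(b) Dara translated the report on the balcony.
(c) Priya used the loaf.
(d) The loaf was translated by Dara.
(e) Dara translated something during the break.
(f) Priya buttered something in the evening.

(a) Not entailed — 'was filling' is progressive on an accomplishment; it does not entail the completed 'filled'.
(b) Entailed — every conjunct here is already in the original translating event.
(c) Not entailed — the loaf is the patient, not an instrument — Priya used a pen.
(d) Not entailed — Dara translated the report, not the loaf; the loaf belongs to the buttering event.
(e) Entailed — dropping 'on the balcony' and generalizing the patient leaves a sub-description the original still satisfies.
(f) Entailed — every conjunct here is already in the original buttering event.

(b), (e), (f)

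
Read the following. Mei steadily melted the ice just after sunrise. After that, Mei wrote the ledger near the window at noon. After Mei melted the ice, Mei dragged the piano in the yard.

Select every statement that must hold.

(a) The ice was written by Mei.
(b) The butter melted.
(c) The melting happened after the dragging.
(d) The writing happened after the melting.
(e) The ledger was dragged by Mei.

(a) Not entailed — Mei wrote the ledger, not the ice; the ice belongs to the melting event.
(b) Not entailed — the ice is what melted, not the butter.
(c) Not entailed — the narrative places the melting before the dragging, not after.
(d) Entailed — the narrative places the melting before the writing.
(e) Not entailed — Mei dragged the piano, not the ledger; the ledger belongs to the writing event.

(d)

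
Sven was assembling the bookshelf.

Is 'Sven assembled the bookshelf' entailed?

'was assembling' is progressive; for an accomplishment like 'assemble the bookshelf', it doesn't entail completion.

no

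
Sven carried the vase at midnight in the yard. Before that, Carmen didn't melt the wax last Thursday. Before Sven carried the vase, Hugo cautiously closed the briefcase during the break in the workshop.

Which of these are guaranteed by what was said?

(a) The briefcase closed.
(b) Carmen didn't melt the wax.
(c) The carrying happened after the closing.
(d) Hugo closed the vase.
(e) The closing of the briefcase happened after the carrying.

(a), (c)

(a) Entailed — 'Hugo closed the briefcase' is causative; it entails the inchoative 'the briefcase closed'.
(b) Not entailed — dropping 'last Thursday' under negation is not valid — the original leaves open that Carmen melted the wax some other way.
(c) Entailed — the narrative places the closing before the carrying.
(d) Not entailed — Hugo closed the briefcase, not the vase; the vase belongs to the carrying event.
(e) Not entailed — the narrative places the closing before the carrying, not after.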